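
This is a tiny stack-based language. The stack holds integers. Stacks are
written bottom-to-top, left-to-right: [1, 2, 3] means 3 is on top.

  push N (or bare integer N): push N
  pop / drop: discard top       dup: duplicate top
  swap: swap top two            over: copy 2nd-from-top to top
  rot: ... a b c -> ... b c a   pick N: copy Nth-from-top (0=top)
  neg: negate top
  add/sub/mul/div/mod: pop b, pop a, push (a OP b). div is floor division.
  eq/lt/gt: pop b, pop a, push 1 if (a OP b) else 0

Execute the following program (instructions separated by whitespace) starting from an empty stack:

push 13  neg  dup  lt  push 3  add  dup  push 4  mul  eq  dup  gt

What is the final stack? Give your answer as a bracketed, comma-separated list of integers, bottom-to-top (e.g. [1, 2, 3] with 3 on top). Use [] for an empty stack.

Answer: [0]

Derivation:
After 'push 13': [13]
After 'neg': [-13]
After 'dup': [-13, -13]
After 'lt': [0]
After 'push 3': [0, 3]
After 'add': [3]
After 'dup': [3, 3]
After 'push 4': [3, 3, 4]
After 'mul': [3, 12]
After 'eq': [0]
After 'dup': [0, 0]
After 'gt': [0]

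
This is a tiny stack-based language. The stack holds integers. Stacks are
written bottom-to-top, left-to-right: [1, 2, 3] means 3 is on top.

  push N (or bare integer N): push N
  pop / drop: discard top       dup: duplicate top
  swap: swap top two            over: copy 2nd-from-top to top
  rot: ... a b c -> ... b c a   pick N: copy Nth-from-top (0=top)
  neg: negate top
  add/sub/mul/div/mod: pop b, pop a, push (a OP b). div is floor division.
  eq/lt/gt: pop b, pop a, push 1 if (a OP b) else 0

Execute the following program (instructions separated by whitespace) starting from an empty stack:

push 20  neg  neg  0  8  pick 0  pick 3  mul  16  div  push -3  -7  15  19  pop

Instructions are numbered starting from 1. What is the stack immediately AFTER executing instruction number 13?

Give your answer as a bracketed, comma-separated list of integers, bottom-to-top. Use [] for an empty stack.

Answer: [20, 0, 8, 10, -3, -7, 15]

Derivation:
Step 1 ('push 20'): [20]
Step 2 ('neg'): [-20]
Step 3 ('neg'): [20]
Step 4 ('0'): [20, 0]
Step 5 ('8'): [20, 0, 8]
Step 6 ('pick 0'): [20, 0, 8, 8]
Step 7 ('pick 3'): [20, 0, 8, 8, 20]
Step 8 ('mul'): [20, 0, 8, 160]
Step 9 ('16'): [20, 0, 8, 160, 16]
Step 10 ('div'): [20, 0, 8, 10]
Step 11 ('push -3'): [20, 0, 8, 10, -3]
Step 12 ('-7'): [20, 0, 8, 10, -3, -7]
Step 13 ('15'): [20, 0, 8, 10, -3, -7, 15]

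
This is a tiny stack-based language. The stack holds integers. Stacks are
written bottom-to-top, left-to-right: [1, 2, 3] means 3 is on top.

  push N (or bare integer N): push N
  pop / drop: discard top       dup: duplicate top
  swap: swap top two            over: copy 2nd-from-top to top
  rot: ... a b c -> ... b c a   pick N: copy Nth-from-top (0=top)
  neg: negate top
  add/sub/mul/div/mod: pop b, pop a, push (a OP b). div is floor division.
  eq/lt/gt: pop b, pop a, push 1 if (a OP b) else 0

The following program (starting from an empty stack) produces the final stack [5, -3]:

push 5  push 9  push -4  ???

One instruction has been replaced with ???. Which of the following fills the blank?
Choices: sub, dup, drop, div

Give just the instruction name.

Stack before ???: [5, 9, -4]
Stack after ???:  [5, -3]
Checking each choice:
  sub: produces [5, 13]
  dup: produces [5, 9, -4, -4]
  drop: produces [5, 9]
  div: MATCH


Answer: div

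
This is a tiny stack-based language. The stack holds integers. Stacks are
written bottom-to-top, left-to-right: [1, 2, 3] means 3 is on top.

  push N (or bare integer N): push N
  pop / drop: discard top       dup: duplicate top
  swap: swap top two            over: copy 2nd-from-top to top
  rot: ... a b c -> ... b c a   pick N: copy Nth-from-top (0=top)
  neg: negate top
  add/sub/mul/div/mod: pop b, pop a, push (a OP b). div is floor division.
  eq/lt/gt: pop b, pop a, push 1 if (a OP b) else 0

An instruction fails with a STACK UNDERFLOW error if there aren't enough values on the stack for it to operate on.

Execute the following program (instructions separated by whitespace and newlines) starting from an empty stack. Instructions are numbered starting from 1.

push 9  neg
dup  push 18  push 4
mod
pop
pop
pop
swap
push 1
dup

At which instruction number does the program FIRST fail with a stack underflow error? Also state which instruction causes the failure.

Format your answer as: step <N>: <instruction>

Answer: step 10: swap

Derivation:
Step 1 ('push 9'): stack = [9], depth = 1
Step 2 ('neg'): stack = [-9], depth = 1
Step 3 ('dup'): stack = [-9, -9], depth = 2
Step 4 ('push 18'): stack = [-9, -9, 18], depth = 3
Step 5 ('push 4'): stack = [-9, -9, 18, 4], depth = 4
Step 6 ('mod'): stack = [-9, -9, 2], depth = 3
Step 7 ('pop'): stack = [-9, -9], depth = 2
Step 8 ('pop'): stack = [-9], depth = 1
Step 9 ('pop'): stack = [], depth = 0
Step 10 ('swap'): needs 2 value(s) but depth is 0 — STACK UNDERFLOW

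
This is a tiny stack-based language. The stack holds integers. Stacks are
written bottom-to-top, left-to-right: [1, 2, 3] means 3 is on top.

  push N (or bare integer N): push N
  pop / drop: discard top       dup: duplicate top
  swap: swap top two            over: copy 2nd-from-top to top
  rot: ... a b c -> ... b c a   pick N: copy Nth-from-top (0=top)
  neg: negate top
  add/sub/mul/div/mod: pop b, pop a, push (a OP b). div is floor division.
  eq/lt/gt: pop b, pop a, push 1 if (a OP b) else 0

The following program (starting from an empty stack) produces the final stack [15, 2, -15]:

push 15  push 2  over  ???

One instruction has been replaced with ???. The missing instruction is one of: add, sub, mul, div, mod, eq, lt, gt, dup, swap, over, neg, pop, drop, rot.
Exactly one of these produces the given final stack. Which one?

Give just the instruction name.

Answer: neg

Derivation:
Stack before ???: [15, 2, 15]
Stack after ???:  [15, 2, -15]
The instruction that transforms [15, 2, 15] -> [15, 2, -15] is: neg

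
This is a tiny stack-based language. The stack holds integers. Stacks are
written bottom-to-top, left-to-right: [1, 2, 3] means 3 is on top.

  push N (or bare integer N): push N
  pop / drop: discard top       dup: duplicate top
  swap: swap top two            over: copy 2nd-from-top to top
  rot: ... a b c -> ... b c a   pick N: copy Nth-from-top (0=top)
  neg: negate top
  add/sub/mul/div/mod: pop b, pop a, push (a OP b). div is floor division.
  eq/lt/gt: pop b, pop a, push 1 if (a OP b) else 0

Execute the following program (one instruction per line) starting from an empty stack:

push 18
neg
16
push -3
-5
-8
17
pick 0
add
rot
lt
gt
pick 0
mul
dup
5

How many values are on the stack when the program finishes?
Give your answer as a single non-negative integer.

After 'push 18': stack = [18] (depth 1)
After 'neg': stack = [-18] (depth 1)
After 'push 16': stack = [-18, 16] (depth 2)
After 'push -3': stack = [-18, 16, -3] (depth 3)
After 'push -5': stack = [-18, 16, -3, -5] (depth 4)
After 'push -8': stack = [-18, 16, -3, -5, -8] (depth 5)
After 'push 17': stack = [-18, 16, -3, -5, -8, 17] (depth 6)
After 'pick 0': stack = [-18, 16, -3, -5, -8, 17, 17] (depth 7)
After 'add': stack = [-18, 16, -3, -5, -8, 34] (depth 6)
After 'rot': stack = [-18, 16, -3, -8, 34, -5] (depth 6)
After 'lt': stack = [-18, 16, -3, -8, 0] (depth 5)
After 'gt': stack = [-18, 16, -3, 0] (depth 4)
After 'pick 0': stack = [-18, 16, -3, 0, 0] (depth 5)
After 'mul': stack = [-18, 16, -3, 0] (depth 4)
After 'dup': stack = [-18, 16, -3, 0, 0] (depth 5)
After 'push 5': stack = [-18, 16, -3, 0, 0, 5] (depth 6)

Answer: 6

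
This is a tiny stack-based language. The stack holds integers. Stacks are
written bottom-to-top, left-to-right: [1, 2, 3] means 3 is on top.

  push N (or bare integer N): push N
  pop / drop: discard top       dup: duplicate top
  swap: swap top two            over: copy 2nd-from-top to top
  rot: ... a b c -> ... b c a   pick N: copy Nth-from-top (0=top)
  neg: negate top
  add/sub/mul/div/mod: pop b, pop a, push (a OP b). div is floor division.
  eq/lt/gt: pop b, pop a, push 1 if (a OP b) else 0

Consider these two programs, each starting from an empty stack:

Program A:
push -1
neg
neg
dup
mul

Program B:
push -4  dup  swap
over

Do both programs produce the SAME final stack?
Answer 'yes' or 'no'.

Answer: no

Derivation:
Program A trace:
  After 'push -1': [-1]
  After 'neg': [1]
  After 'neg': [-1]
  After 'dup': [-1, -1]
  After 'mul': [1]
Program A final stack: [1]

Program B trace:
  After 'push -4': [-4]
  After 'dup': [-4, -4]
  After 'swap': [-4, -4]
  After 'over': [-4, -4, -4]
Program B final stack: [-4, -4, -4]
Same: no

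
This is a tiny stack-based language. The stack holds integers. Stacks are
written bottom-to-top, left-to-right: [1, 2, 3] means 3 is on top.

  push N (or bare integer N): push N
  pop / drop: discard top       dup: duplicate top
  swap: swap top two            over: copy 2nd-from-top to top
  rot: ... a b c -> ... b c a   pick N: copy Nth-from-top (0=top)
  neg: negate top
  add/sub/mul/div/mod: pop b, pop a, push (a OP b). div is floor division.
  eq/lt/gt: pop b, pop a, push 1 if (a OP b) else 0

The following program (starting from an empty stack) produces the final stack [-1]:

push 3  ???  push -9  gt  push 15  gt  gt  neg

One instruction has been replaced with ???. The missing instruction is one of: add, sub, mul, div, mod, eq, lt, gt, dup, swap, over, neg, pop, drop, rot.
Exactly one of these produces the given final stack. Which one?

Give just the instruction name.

Answer: dup

Derivation:
Stack before ???: [3]
Stack after ???:  [3, 3]
The instruction that transforms [3] -> [3, 3] is: dup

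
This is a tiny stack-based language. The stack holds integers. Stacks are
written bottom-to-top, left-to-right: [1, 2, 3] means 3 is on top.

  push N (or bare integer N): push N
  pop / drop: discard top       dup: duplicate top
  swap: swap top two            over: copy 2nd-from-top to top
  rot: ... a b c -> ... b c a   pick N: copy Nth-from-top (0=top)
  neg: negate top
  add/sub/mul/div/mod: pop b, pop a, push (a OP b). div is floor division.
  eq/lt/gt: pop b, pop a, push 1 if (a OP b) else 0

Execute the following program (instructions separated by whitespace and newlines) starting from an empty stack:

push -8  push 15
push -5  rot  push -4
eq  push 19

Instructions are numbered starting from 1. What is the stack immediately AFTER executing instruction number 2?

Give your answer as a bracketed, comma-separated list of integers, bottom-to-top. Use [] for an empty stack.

Answer: [-8, 15]

Derivation:
Step 1 ('push -8'): [-8]
Step 2 ('push 15'): [-8, 15]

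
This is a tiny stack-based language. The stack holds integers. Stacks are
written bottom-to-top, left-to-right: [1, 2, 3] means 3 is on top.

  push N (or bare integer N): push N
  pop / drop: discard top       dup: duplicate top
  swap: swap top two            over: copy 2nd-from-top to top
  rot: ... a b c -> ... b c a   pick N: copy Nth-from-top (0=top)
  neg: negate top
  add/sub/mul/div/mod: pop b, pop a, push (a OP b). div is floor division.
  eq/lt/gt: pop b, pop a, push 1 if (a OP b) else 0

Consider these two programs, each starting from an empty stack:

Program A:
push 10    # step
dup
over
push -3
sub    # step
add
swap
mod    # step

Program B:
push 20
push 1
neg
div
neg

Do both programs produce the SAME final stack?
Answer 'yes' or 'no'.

Program A trace:
  After 'push 10': [10]
  After 'dup': [10, 10]
  After 'over': [10, 10, 10]
  After 'push -3': [10, 10, 10, -3]
  After 'sub': [10, 10, 13]
  After 'add': [10, 23]
  After 'swap': [23, 10]
  After 'mod': [3]
Program A final stack: [3]

Program B trace:
  After 'push 20': [20]
  After 'push 1': [20, 1]
  After 'neg': [20, -1]
  After 'div': [-20]
  After 'neg': [20]
Program B final stack: [20]
Same: no

Answer: no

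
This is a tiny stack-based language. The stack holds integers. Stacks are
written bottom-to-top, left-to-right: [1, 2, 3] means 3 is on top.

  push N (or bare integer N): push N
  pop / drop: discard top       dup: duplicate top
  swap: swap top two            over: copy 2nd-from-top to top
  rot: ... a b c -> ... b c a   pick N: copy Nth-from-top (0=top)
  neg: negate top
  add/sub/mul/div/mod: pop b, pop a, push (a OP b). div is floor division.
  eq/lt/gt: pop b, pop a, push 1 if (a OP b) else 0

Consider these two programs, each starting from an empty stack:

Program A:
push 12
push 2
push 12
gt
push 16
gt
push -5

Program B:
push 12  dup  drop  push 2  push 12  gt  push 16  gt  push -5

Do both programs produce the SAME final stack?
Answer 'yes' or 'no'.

Program A trace:
  After 'push 12': [12]
  After 'push 2': [12, 2]
  After 'push 12': [12, 2, 12]
  After 'gt': [12, 0]
  After 'push 16': [12, 0, 16]
  After 'gt': [12, 0]
  After 'push -5': [12, 0, -5]
Program A final stack: [12, 0, -5]

Program B trace:
  After 'push 12': [12]
  After 'dup': [12, 12]
  After 'drop': [12]
  After 'push 2': [12, 2]
  After 'push 12': [12, 2, 12]
  After 'gt': [12, 0]
  After 'push 16': [12, 0, 16]
  After 'gt': [12, 0]
  After 'push -5': [12, 0, -5]
Program B final stack: [12, 0, -5]
Same: yes

Answer: yes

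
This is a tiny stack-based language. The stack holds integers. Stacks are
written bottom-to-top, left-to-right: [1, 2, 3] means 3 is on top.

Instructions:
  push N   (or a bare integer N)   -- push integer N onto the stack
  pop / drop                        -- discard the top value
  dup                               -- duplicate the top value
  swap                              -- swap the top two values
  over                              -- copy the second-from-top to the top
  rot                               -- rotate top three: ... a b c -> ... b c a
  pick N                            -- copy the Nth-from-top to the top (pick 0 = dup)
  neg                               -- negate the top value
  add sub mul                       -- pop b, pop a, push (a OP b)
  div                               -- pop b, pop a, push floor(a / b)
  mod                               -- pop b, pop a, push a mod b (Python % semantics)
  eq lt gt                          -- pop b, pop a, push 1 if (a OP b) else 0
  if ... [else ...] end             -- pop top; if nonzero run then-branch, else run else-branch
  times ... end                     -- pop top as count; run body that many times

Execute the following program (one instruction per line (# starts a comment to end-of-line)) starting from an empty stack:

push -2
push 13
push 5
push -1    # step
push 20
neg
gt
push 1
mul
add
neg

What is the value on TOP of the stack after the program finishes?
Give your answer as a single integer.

Answer: -6

Derivation:
After 'push -2': [-2]
After 'push 13': [-2, 13]
After 'push 5': [-2, 13, 5]
After 'push -1': [-2, 13, 5, -1]
After 'push 20': [-2, 13, 5, -1, 20]
After 'neg': [-2, 13, 5, -1, -20]
After 'gt': [-2, 13, 5, 1]
After 'push 1': [-2, 13, 5, 1, 1]
After 'mul': [-2, 13, 5, 1]
After 'add': [-2, 13, 6]
After 'neg': [-2, 13, -6]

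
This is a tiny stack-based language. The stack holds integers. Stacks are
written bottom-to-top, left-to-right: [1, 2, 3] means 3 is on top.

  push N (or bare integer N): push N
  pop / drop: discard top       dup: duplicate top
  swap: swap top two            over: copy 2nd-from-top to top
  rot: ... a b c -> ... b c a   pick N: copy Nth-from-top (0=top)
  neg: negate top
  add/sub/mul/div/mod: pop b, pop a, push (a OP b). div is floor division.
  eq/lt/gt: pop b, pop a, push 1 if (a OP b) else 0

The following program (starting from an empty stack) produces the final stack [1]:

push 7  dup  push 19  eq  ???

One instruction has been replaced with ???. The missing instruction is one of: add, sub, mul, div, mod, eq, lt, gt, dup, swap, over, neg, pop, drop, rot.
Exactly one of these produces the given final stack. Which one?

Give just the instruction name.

Answer: gt

Derivation:
Stack before ???: [7, 0]
Stack after ???:  [1]
The instruction that transforms [7, 0] -> [1] is: gt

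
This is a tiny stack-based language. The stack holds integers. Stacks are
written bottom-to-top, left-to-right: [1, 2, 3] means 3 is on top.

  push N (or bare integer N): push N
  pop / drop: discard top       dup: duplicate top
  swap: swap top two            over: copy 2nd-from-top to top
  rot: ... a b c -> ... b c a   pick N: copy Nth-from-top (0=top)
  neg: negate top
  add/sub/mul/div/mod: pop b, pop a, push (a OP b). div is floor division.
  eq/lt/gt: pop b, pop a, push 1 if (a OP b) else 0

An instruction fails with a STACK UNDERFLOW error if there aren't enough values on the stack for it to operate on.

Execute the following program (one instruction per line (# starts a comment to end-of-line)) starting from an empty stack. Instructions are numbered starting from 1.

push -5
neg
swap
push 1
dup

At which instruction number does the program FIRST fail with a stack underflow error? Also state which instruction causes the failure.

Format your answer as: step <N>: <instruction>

Answer: step 3: swap

Derivation:
Step 1 ('push -5'): stack = [-5], depth = 1
Step 2 ('neg'): stack = [5], depth = 1
Step 3 ('swap'): needs 2 value(s) but depth is 1 — STACK UNDERFLOW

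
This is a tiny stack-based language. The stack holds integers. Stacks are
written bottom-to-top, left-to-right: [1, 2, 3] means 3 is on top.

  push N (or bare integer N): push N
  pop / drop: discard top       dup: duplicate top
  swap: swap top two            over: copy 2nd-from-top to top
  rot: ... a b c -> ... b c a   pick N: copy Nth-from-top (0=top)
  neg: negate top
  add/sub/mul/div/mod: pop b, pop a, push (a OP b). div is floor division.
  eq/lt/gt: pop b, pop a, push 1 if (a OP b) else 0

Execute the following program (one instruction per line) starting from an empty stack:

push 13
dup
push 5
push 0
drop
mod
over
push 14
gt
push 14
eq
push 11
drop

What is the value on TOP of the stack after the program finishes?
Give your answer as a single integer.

After 'push 13': [13]
After 'dup': [13, 13]
After 'push 5': [13, 13, 5]
After 'push 0': [13, 13, 5, 0]
After 'drop': [13, 13, 5]
After 'mod': [13, 3]
After 'over': [13, 3, 13]
After 'push 14': [13, 3, 13, 14]
After 'gt': [13, 3, 0]
After 'push 14': [13, 3, 0, 14]
After 'eq': [13, 3, 0]
After 'push 11': [13, 3, 0, 11]
After 'drop': [13, 3, 0]

Answer: 0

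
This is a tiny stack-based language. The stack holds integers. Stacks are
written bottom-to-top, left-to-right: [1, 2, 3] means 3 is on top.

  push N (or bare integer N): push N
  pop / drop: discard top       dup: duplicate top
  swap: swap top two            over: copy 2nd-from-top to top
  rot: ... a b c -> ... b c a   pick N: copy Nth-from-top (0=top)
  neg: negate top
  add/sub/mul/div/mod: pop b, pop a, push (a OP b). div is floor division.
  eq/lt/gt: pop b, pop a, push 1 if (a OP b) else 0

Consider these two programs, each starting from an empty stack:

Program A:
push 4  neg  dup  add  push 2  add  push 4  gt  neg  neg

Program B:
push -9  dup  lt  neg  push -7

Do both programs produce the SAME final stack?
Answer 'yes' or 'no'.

Answer: no

Derivation:
Program A trace:
  After 'push 4': [4]
  After 'neg': [-4]
  After 'dup': [-4, -4]
  After 'add': [-8]
  After 'push 2': [-8, 2]
  After 'add': [-6]
  After 'push 4': [-6, 4]
  After 'gt': [0]
  After 'neg': [0]
  After 'neg': [0]
Program A final stack: [0]

Program B trace:
  After 'push -9': [-9]
  After 'dup': [-9, -9]
  After 'lt': [0]
  After 'neg': [0]
  After 'push -7': [0, -7]
Program B final stack: [0, -7]
Same: no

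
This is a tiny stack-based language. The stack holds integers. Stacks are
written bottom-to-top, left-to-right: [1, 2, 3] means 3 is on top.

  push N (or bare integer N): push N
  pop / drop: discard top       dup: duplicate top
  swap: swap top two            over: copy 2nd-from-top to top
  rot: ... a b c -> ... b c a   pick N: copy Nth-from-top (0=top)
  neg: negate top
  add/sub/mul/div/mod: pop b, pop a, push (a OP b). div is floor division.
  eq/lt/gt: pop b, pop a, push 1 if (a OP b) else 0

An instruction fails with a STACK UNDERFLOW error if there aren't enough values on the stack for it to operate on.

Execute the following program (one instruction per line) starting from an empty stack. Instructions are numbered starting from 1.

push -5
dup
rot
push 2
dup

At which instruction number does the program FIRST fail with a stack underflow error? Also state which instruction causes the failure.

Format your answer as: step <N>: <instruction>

Step 1 ('push -5'): stack = [-5], depth = 1
Step 2 ('dup'): stack = [-5, -5], depth = 2
Step 3 ('rot'): needs 3 value(s) but depth is 2 — STACK UNDERFLOW

Answer: step 3: rot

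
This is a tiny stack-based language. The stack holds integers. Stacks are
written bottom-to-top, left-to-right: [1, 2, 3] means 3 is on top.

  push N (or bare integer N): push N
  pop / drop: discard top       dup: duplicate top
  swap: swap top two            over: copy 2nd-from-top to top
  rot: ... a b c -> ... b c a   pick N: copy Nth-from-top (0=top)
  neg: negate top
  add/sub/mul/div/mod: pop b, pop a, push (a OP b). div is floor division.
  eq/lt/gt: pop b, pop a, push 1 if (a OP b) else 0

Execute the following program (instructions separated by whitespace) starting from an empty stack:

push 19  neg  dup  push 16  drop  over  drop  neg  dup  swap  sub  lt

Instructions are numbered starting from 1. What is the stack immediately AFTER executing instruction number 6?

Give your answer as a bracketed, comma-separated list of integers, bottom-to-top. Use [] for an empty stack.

Answer: [-19, -19, -19]

Derivation:
Step 1 ('push 19'): [19]
Step 2 ('neg'): [-19]
Step 3 ('dup'): [-19, -19]
Step 4 ('push 16'): [-19, -19, 16]
Step 5 ('drop'): [-19, -19]
Step 6 ('over'): [-19, -19, -19]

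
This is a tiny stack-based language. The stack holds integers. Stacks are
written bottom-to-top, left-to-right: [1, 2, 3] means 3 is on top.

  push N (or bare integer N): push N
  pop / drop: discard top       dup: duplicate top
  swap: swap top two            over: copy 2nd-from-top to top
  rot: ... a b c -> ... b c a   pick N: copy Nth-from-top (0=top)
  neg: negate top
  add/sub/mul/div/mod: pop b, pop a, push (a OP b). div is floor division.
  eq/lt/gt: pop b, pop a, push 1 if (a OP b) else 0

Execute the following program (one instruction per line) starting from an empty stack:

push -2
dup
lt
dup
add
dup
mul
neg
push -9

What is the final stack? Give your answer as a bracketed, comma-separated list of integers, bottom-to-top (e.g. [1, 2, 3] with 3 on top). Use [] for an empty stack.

Answer: [0, -9]

Derivation:
After 'push -2': [-2]
After 'dup': [-2, -2]
After 'lt': [0]
After 'dup': [0, 0]
After 'add': [0]
After 'dup': [0, 0]
After 'mul': [0]
After 'neg': [0]
After 'push -9': [0, -9]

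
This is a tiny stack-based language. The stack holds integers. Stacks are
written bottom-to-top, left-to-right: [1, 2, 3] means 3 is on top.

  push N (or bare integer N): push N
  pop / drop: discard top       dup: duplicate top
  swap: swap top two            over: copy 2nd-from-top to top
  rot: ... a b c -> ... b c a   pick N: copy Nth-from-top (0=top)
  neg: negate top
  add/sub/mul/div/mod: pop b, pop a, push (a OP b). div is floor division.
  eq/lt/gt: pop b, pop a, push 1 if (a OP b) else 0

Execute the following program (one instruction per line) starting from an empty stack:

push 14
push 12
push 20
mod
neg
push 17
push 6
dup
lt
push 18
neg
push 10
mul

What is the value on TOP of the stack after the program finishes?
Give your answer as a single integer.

Answer: -180

Derivation:
After 'push 14': [14]
After 'push 12': [14, 12]
After 'push 20': [14, 12, 20]
After 'mod': [14, 12]
After 'neg': [14, -12]
After 'push 17': [14, -12, 17]
After 'push 6': [14, -12, 17, 6]
After 'dup': [14, -12, 17, 6, 6]
After 'lt': [14, -12, 17, 0]
After 'push 18': [14, -12, 17, 0, 18]
After 'neg': [14, -12, 17, 0, -18]
After 'push 10': [14, -12, 17, 0, -18, 10]
After 'mul': [14, -12, 17, 0, -180]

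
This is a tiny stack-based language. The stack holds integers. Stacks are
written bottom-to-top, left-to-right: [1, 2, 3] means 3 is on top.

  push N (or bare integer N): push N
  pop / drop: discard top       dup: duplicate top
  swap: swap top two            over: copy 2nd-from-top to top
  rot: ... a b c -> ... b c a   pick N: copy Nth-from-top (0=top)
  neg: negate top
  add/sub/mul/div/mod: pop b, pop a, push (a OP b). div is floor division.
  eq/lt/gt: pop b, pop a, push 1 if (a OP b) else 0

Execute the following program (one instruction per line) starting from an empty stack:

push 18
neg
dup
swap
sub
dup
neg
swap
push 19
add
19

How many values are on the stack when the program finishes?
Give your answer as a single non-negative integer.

Answer: 3

Derivation:
After 'push 18': stack = [18] (depth 1)
After 'neg': stack = [-18] (depth 1)
After 'dup': stack = [-18, -18] (depth 2)
After 'swap': stack = [-18, -18] (depth 2)
After 'sub': stack = [0] (depth 1)
After 'dup': stack = [0, 0] (depth 2)
After 'neg': stack = [0, 0] (depth 2)
After 'swap': stack = [0, 0] (depth 2)
After 'push 19': stack = [0, 0, 19] (depth 3)
After 'add': stack = [0, 19] (depth 2)
After 'push 19': stack = [0, 19, 19] (depth 3)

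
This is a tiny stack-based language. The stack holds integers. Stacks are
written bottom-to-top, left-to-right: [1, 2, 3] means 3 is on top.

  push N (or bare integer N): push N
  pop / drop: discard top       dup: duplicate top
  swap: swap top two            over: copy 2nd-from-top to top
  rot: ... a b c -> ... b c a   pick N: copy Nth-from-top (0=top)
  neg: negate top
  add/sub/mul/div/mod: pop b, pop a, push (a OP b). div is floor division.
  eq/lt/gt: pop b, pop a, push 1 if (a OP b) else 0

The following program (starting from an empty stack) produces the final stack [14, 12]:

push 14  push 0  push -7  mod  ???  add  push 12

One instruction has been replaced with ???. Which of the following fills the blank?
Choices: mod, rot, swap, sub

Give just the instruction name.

Stack before ???: [14, 0]
Stack after ???:  [0, 14]
Checking each choice:
  mod: modulo by zero
  rot: stack underflow (need 3, have 2)
  swap: MATCH
  sub: stack underflow (need 2, have 1)


Answer: swap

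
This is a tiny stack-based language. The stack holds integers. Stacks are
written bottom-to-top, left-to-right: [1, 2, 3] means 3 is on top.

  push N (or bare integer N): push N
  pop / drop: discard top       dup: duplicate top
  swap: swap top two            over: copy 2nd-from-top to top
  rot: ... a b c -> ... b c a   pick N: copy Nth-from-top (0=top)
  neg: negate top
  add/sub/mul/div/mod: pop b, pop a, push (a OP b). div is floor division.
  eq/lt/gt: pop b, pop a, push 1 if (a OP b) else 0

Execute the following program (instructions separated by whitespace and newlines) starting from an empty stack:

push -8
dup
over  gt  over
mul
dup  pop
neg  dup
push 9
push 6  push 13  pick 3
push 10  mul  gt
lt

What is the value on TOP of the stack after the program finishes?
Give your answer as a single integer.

After 'push -8': [-8]
After 'dup': [-8, -8]
After 'over': [-8, -8, -8]
After 'gt': [-8, 0]
After 'over': [-8, 0, -8]
After 'mul': [-8, 0]
After 'dup': [-8, 0, 0]
After 'pop': [-8, 0]
After 'neg': [-8, 0]
After 'dup': [-8, 0, 0]
After 'push 9': [-8, 0, 0, 9]
After 'push 6': [-8, 0, 0, 9, 6]
After 'push 13': [-8, 0, 0, 9, 6, 13]
After 'pick 3': [-8, 0, 0, 9, 6, 13, 0]
After 'push 10': [-8, 0, 0, 9, 6, 13, 0, 10]
After 'mul': [-8, 0, 0, 9, 6, 13, 0]
After 'gt': [-8, 0, 0, 9, 6, 1]
After 'lt': [-8, 0, 0, 9, 0]

Answer: 0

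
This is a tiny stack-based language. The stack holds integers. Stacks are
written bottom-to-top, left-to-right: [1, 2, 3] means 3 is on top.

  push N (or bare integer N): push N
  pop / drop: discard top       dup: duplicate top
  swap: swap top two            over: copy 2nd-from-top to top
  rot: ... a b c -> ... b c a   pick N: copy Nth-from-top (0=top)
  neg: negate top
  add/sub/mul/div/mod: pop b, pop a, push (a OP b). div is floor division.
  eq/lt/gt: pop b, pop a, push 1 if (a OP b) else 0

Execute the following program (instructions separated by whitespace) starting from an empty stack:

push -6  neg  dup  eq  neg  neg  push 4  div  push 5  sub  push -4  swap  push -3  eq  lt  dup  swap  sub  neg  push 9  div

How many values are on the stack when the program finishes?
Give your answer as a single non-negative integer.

Answer: 1

Derivation:
After 'push -6': stack = [-6] (depth 1)
After 'neg': stack = [6] (depth 1)
After 'dup': stack = [6, 6] (depth 2)
After 'eq': stack = [1] (depth 1)
After 'neg': stack = [-1] (depth 1)
After 'neg': stack = [1] (depth 1)
After 'push 4': stack = [1, 4] (depth 2)
After 'div': stack = [0] (depth 1)
After 'push 5': stack = [0, 5] (depth 2)
After 'sub': stack = [-5] (depth 1)
  ...
After 'swap': stack = [-4, -5] (depth 2)
After 'push -3': stack = [-4, -5, -3] (depth 3)
After 'eq': stack = [-4, 0] (depth 2)
After 'lt': stack = [1] (depth 1)
After 'dup': stack = [1, 1] (depth 2)
After 'swap': stack = [1, 1] (depth 2)
After 'sub': stack = [0] (depth 1)
After 'neg': stack = [0] (depth 1)
After 'push 9': stack = [0, 9] (depth 2)
After 'div': stack = [0] (depth 1)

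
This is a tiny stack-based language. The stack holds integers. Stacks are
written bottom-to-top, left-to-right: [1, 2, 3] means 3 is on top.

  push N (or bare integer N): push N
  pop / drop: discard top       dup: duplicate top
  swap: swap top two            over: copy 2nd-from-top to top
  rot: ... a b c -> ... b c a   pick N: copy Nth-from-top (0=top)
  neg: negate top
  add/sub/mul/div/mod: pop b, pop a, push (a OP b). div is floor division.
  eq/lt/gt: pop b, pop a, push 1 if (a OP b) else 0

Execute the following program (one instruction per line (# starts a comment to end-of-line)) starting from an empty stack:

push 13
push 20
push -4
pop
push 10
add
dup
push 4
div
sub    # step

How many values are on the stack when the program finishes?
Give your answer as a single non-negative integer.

Answer: 2

Derivation:
After 'push 13': stack = [13] (depth 1)
After 'push 20': stack = [13, 20] (depth 2)
After 'push -4': stack = [13, 20, -4] (depth 3)
After 'pop': stack = [13, 20] (depth 2)
After 'push 10': stack = [13, 20, 10] (depth 3)
After 'add': stack = [13, 30] (depth 2)
After 'dup': stack = [13, 30, 30] (depth 3)
After 'push 4': stack = [13, 30, 30, 4] (depth 4)
After 'div': stack = [13, 30, 7] (depth 3)
After 'sub': stack = [13, 23] (depth 2)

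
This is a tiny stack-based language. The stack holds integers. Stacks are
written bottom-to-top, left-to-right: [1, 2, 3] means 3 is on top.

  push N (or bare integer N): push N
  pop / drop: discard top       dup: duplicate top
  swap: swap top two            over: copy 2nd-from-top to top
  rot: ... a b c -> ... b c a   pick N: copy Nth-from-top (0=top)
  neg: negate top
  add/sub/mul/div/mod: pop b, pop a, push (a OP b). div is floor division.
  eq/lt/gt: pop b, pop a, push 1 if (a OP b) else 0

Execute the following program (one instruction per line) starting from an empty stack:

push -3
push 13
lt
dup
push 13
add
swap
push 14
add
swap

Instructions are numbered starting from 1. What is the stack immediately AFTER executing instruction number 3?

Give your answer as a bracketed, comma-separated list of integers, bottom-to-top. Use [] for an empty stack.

Answer: [1]

Derivation:
Step 1 ('push -3'): [-3]
Step 2 ('push 13'): [-3, 13]
Step 3 ('lt'): [1]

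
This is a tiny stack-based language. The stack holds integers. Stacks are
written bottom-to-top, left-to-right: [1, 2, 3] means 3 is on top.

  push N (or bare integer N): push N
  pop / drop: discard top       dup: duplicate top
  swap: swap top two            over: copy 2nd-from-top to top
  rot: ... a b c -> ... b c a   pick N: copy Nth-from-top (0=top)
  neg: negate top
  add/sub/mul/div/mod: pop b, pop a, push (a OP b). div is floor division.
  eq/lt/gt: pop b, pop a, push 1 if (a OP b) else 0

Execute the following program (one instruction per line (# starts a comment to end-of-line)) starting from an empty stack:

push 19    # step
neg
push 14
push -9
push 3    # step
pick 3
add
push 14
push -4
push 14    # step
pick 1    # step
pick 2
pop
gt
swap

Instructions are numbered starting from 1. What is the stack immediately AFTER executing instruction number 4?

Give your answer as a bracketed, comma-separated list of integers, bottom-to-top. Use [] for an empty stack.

Step 1 ('push 19'): [19]
Step 2 ('neg'): [-19]
Step 3 ('push 14'): [-19, 14]
Step 4 ('push -9'): [-19, 14, -9]

Answer: [-19, 14, -9]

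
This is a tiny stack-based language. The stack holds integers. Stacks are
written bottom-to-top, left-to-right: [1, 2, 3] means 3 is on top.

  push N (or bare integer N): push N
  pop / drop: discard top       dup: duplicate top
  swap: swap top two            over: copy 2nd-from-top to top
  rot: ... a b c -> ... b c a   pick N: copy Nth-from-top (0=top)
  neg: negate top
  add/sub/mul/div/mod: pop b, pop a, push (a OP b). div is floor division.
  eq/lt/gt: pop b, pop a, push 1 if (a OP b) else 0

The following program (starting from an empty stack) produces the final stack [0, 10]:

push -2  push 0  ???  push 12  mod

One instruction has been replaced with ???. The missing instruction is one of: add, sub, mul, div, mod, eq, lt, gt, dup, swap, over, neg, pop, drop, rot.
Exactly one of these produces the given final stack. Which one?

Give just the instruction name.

Answer: swap

Derivation:
Stack before ???: [-2, 0]
Stack after ???:  [0, -2]
The instruction that transforms [-2, 0] -> [0, -2] is: swap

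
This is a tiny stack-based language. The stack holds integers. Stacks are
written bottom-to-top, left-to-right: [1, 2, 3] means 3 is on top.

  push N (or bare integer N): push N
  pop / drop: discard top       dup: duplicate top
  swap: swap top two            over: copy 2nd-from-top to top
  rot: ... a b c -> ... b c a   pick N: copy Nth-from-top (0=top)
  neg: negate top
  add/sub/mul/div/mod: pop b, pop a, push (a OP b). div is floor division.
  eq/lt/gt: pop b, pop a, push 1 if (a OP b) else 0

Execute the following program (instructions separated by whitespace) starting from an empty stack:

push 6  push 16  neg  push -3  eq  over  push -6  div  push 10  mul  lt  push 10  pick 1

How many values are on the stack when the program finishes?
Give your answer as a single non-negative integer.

Answer: 4

Derivation:
After 'push 6': stack = [6] (depth 1)
After 'push 16': stack = [6, 16] (depth 2)
After 'neg': stack = [6, -16] (depth 2)
After 'push -3': stack = [6, -16, -3] (depth 3)
After 'eq': stack = [6, 0] (depth 2)
After 'over': stack = [6, 0, 6] (depth 3)
After 'push -6': stack = [6, 0, 6, -6] (depth 4)
After 'div': stack = [6, 0, -1] (depth 3)
After 'push 10': stack = [6, 0, -1, 10] (depth 4)
After 'mul': stack = [6, 0, -10] (depth 3)
After 'lt': stack = [6, 0] (depth 2)
After 'push 10': stack = [6, 0, 10] (depth 3)
After 'pick 1': stack = [6, 0, 10, 0] (depth 4)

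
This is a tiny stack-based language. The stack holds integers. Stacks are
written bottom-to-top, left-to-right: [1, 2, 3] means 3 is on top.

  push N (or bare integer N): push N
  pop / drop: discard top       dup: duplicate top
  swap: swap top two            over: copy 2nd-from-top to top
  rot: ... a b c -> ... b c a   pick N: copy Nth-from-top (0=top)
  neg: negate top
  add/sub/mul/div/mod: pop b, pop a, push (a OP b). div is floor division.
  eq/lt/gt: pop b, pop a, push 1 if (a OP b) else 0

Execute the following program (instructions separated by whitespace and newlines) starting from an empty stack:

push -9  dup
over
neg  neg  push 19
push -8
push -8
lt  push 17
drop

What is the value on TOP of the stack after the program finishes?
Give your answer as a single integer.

After 'push -9': [-9]
After 'dup': [-9, -9]
After 'over': [-9, -9, -9]
After 'neg': [-9, -9, 9]
After 'neg': [-9, -9, -9]
After 'push 19': [-9, -9, -9, 19]
After 'push -8': [-9, -9, -9, 19, -8]
After 'push -8': [-9, -9, -9, 19, -8, -8]
After 'lt': [-9, -9, -9, 19, 0]
After 'push 17': [-9, -9, -9, 19, 0, 17]
After 'drop': [-9, -9, -9, 19, 0]

Answer: 0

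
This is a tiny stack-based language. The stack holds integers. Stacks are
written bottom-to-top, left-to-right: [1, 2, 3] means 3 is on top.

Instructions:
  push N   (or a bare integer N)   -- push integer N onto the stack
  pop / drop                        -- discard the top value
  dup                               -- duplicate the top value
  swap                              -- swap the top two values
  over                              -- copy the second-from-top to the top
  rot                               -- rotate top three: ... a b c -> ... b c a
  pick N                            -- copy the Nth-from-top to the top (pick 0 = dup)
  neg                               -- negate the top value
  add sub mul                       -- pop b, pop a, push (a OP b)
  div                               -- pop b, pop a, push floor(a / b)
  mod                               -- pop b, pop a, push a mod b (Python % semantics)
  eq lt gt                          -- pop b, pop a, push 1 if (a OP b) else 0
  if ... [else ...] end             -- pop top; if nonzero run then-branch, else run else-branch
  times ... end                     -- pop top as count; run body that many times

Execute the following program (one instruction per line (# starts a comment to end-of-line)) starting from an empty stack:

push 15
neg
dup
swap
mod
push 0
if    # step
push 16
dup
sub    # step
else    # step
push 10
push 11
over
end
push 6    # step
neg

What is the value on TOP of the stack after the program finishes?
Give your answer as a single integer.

Answer: -6

Derivation:
After 'push 15': [15]
After 'neg': [-15]
After 'dup': [-15, -15]
After 'swap': [-15, -15]
After 'mod': [0]
After 'push 0': [0, 0]
After 'if': [0]
After 'push 10': [0, 10]
After 'push 11': [0, 10, 11]
After 'over': [0, 10, 11, 10]
After 'push 6': [0, 10, 11, 10, 6]
After 'neg': [0, 10, 11, 10, -6]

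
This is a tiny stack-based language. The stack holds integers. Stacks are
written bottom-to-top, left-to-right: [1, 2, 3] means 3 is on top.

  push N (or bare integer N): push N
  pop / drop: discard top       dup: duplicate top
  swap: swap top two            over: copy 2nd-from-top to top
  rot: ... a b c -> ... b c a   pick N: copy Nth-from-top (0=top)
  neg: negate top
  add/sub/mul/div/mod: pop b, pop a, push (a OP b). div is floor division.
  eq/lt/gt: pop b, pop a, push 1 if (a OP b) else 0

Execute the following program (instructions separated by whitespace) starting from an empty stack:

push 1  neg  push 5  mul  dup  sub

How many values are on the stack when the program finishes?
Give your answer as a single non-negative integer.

Answer: 1

Derivation:
After 'push 1': stack = [1] (depth 1)
After 'neg': stack = [-1] (depth 1)
After 'push 5': stack = [-1, 5] (depth 2)
After 'mul': stack = [-5] (depth 1)
After 'dup': stack = [-5, -5] (depth 2)
After 'sub': stack = [0] (depth 1)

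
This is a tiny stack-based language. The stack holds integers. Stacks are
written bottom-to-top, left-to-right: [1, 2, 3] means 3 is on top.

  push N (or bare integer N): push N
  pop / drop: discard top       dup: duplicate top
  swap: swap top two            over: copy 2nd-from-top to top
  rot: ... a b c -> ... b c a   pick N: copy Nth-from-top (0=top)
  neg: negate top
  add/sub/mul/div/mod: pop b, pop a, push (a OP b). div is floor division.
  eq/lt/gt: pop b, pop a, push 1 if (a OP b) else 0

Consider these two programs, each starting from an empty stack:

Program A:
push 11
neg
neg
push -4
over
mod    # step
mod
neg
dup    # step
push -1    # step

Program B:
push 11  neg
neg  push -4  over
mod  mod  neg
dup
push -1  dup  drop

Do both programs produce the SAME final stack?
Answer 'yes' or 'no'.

Answer: yes

Derivation:
Program A trace:
  After 'push 11': [11]
  After 'neg': [-11]
  After 'neg': [11]
  After 'push -4': [11, -4]
  After 'over': [11, -4, 11]
  After 'mod': [11, 7]
  After 'mod': [4]
  After 'neg': [-4]
  After 'dup': [-4, -4]
  After 'push -1': [-4, -4, -1]
Program A final stack: [-4, -4, -1]

Program B trace:
  After 'push 11': [11]
  After 'neg': [-11]
  After 'neg': [11]
  After 'push -4': [11, -4]
  After 'over': [11, -4, 11]
  After 'mod': [11, 7]
  After 'mod': [4]
  After 'neg': [-4]
  After 'dup': [-4, -4]
  After 'push -1': [-4, -4, -1]
  After 'dup': [-4, -4, -1, -1]
  After 'drop': [-4, -4, -1]
Program B final stack: [-4, -4, -1]
Same: yes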